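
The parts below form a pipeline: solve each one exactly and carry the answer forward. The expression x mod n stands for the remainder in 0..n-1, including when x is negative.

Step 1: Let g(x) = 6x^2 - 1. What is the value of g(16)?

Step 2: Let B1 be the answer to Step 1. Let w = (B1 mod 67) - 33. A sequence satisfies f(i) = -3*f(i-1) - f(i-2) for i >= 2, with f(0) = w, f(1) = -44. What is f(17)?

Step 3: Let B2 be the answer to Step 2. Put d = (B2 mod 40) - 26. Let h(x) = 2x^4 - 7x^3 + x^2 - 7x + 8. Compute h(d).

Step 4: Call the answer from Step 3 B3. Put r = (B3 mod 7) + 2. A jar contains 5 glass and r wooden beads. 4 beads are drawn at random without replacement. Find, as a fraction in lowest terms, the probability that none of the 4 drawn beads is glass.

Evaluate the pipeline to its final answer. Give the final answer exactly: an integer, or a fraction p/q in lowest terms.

Step 1: 6*(16)^2 - 1 = (1536) + (-1) = 1535; answer 1535
Step 2: B1 = 1535; w = 28; f(2) = -3*(-44) - 1*(28) = 104; iterating: f(2)=104, f(3)=-268, f(4)=700, f(5)=-1832, f(6)=4796, f(7)=-12556, f(8)=32872, f(9)=-86060, f(10)=225308, f(11)=-589864, f(12)=1544284, f(13)=-4042988, f(14)=10584680, f(15)=-27711052, f(16)=72548476, f(17)=-189934376; answer -189934376
Step 3: B2 = -189934376; d = -2; 2*(-2)^4 - 7*(-2)^3 + 1*(-2)^2 - 7*(-2)^1 + 8 = (32) + (56) + (4) + (14) + (8) = 114; answer 114
Step 4: B3 = 114; r = 4; total draws C(9,4) = 126; favorable C(4,4) = 1; P = 1/126; answer 1/126

1/126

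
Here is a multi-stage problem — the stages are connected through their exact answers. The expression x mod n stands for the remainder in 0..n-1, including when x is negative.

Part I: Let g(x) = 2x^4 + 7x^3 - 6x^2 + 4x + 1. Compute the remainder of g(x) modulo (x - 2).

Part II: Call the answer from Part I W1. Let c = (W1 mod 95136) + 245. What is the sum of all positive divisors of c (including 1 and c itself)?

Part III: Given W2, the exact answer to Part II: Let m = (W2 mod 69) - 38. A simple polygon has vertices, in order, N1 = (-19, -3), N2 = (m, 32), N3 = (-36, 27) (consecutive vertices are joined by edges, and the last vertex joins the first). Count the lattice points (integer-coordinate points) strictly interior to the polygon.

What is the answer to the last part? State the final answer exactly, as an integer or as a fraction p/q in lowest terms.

Part I: remainder = value at the root: 2*(2)^4 + 7*(2)^3 - 6*(2)^2 + 4*(2)^1 + 1 = (32) + (56) + (-24) + (8) + (1) = 73; answer 73
Part II: W1 = 73; c = 318; 318 = 2 * 3 * 53; sigma = (1 + 2) * (1 + 3) * (1 + 53) = 3 * 4 * 54 = 648; answer 648
Part III: W2 = 648; m = -11; cross terms: (-19*32 - -11*-3)=-641, (-11*27 - -36*32)=855, (-36*-3 - -19*27)=621; twice the area = |835| = 835; area = 835/2; boundary points = 1 + 5 + 1 = 7; strictly interior points = area - boundary/2 + 1 = 415; answer 415

415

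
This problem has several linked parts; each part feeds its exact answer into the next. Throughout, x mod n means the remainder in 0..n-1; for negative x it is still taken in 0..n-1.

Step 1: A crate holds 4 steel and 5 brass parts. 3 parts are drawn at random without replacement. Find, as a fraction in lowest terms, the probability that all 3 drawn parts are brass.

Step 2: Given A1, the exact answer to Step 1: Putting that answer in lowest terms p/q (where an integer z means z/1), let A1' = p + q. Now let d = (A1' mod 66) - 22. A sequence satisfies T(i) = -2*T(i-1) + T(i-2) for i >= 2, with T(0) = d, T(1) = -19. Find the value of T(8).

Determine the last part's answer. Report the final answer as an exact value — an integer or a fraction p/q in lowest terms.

Step 1: total draws C(9,3) = 84; favorable C(5,3) = 10; P = 5/42; answer 5/42
Step 2: A1 = 5/42; threaded value p + q = 47; d = 25; T(2) = -2*(-19) + 1*(25) = 63; iterating: T(2)=63, T(3)=-145, T(4)=353, T(5)=-851, T(6)=2055, T(7)=-4961, T(8)=11977; answer 11977

11977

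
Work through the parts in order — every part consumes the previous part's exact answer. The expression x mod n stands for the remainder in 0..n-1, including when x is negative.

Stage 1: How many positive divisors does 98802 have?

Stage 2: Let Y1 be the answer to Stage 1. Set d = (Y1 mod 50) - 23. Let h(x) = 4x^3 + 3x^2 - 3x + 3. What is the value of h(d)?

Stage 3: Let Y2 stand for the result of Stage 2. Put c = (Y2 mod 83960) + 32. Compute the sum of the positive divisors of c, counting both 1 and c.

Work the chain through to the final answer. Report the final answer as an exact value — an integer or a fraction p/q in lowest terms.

56

Stage 1: 98802 = 2 * 3^2 * 11 * 499; number of divisors = (1+1) * (2+1) * (1+1) * (1+1) = 24; answer 24
Stage 2: Y1 = 24; d = 1; 4*(1)^3 + 3*(1)^2 - 3*(1)^1 + 3 = (4) + (3) + (-3) + (3) = 7; answer 7
Stage 3: Y2 = 7; c = 39; 39 = 3 * 13; sigma = (1 + 3) * (1 + 13) = 4 * 14 = 56; answer 56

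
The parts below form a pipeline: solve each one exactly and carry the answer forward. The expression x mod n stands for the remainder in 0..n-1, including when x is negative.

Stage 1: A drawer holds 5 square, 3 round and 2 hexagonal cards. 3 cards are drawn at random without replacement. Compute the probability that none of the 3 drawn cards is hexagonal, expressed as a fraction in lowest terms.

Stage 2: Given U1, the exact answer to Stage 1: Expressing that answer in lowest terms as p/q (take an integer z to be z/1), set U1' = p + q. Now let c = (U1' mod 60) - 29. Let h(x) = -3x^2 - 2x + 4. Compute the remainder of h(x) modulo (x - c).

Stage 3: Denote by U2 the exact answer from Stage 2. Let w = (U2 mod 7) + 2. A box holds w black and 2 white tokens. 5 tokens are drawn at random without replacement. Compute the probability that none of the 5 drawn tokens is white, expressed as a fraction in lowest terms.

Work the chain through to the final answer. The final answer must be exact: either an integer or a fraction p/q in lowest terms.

3/28

Stage 1: total draws C(10,3) = 120; favorable C(8,3) = 56; P = 7/15; answer 7/15
Stage 2: U1 = 7/15; threaded value p + q = 22; c = -7; remainder = value at the root: -3*(-7)^2 - 2*(-7)^1 + 4 = (-147) + (14) + (4) = -129; answer -129
Stage 3: U2 = -129; w = 6; total draws C(8,5) = 56; favorable C(6,5) = 6; P = 3/28; answer 3/28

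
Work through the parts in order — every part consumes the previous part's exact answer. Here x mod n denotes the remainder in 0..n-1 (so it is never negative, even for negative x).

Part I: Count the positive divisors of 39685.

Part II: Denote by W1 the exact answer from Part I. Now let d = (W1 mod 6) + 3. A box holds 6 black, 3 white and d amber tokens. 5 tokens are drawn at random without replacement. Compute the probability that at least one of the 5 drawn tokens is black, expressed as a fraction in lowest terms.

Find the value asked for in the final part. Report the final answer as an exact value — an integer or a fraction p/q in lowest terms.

49/52

Part I: 39685 = 5 * 7937; number of divisors = (1+1) * (1+1) = 4; answer 4
Part II: W1 = 4; d = 7; total draws C(16,5) = 4368; complement C(10,5) = 252; favorable 4368 - 252 = 4116; P = 49/52; answer 49/52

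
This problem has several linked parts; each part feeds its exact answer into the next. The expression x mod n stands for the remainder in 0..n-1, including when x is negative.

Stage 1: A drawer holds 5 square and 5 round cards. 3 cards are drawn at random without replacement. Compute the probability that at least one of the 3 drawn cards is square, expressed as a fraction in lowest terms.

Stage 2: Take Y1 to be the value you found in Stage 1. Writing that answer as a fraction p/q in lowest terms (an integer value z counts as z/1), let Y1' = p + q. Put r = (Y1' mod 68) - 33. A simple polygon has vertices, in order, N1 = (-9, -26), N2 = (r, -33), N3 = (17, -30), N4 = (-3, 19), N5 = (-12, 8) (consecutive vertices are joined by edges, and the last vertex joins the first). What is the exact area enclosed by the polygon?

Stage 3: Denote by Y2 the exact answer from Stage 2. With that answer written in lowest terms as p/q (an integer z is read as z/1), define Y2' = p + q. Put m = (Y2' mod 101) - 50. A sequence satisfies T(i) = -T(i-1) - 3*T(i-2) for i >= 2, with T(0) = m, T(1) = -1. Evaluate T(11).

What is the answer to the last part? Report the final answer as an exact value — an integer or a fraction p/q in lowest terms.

-4531

Stage 1: total draws C(10,3) = 120; complement C(5,3) = 10; favorable 120 - 10 = 110; P = 11/12; answer 11/12
Stage 2: Y1 = 11/12; threaded value p + q = 23; r = -10; cross terms: (-9*-33 - -10*-26)=37, (-10*-30 - 17*-33)=861, (17*19 - -3*-30)=233, (-3*8 - -12*19)=204, (-12*-26 - -9*8)=384; twice the area = |1719| = 1719; area = 1719/2; answer 1719/2
Stage 3: Y2 = 1719/2; threaded value p + q = 1721; m = -46; T(2) = -1*(-1) - 3*(-46) = 139; iterating: T(2)=139, T(3)=-136, T(4)=-281, T(5)=689, T(6)=154, T(7)=-2221, T(8)=1759, T(9)=4904, T(10)=-10181, T(11)=-4531; answer -4531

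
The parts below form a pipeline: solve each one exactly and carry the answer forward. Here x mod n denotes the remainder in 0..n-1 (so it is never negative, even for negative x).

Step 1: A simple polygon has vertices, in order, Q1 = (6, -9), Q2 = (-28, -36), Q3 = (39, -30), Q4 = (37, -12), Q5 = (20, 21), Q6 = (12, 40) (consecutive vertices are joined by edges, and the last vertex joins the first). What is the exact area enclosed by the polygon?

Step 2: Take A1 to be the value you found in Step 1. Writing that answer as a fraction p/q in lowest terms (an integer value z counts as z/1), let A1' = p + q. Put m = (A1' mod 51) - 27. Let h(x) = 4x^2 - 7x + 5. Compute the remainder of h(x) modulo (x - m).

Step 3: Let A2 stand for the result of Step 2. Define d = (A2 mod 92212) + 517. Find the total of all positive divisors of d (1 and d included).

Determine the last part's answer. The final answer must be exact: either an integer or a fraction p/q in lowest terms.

1524

Step 1: cross terms: (6*-36 - -28*-9)=-468, (-28*-30 - 39*-36)=2244, (39*-12 - 37*-30)=642, (37*21 - 20*-12)=1017, (20*40 - 12*21)=548, (12*-9 - 6*40)=-348; twice the area = |3635| = 3635; area = 3635/2; answer 3635/2
Step 2: A1 = 3635/2; threaded value p + q = 3637; m = -11; remainder = value at the root: 4*(-11)^2 - 7*(-11)^1 + 5 = (484) + (77) + (5) = 566; answer 566
Step 3: A2 = 566; d = 1083; 1083 = 3 * 19^2; sigma = (1 + 3) * (1 + 19 + 361) = 4 * 381 = 1524; answer 1524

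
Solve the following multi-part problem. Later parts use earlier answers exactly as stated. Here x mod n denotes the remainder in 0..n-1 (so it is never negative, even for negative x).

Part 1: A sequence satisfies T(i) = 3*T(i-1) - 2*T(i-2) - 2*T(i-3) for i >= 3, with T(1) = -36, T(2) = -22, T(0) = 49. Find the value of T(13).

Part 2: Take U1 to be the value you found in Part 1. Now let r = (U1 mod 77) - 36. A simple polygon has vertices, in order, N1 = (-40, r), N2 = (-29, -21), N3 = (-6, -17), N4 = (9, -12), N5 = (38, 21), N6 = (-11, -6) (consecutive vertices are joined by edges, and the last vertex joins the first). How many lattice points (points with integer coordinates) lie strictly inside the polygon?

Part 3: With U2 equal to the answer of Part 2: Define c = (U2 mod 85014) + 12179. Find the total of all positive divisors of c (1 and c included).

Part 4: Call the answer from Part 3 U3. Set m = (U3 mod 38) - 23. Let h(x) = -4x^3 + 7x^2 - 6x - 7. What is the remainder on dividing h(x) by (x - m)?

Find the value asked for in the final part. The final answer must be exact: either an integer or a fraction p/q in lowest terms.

52502

Part 1: T(3) = 3*(-22) - 2*(-36) - 2*(49) = -92; iterating: T(3)=-92, T(4)=-160, T(5)=-252, T(6)=-252, T(7)=68, T(8)=1212, T(9)=4004, T(10)=9452, T(11)=17924, T(12)=26860, T(13)=25828; answer 25828
Part 2: U1 = 25828; r = -3; cross terms: (-40*-21 - -29*-3)=753, (-29*-17 - -6*-21)=367, (-6*-12 - 9*-17)=225, (9*21 - 38*-12)=645, (38*-6 - -11*21)=3, (-11*-3 - -40*-6)=-207; twice the area = |1786| = 1786; area = 893; boundary points = 1 + 1 + 5 + 1 + 1 + 1 = 10; strictly interior points = area - boundary/2 + 1 = 889; answer 889
Part 3: U2 = 889; c = 13068; 13068 = 2^2 * 3^3 * 11^2; sigma = (1 + 2 + 4) * (1 + 3 + 9 + 27) * (1 + 11 + 121) = 7 * 40 * 133 = 37240; answer 37240
Part 4: U3 = 37240; m = -23; remainder = value at the root: -4*(-23)^3 + 7*(-23)^2 - 6*(-23)^1 - 7 = (48668) + (3703) + (138) + (-7) = 52502; answer 52502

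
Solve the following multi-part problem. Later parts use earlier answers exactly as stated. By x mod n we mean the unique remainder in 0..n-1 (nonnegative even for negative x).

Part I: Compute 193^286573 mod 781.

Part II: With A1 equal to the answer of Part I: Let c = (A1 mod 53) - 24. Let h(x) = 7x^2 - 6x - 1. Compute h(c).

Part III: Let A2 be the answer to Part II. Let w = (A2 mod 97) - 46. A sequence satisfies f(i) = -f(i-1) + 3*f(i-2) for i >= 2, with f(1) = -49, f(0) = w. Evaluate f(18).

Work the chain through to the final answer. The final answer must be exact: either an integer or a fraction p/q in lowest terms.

Part I: squarings mod 781: 193^1=193, 193^2=542, 193^4=108, 193^8=730, 193^16=258, 193^32=179, 193^64=20, 193^128=400, 193^256=676, 193^512=91, 193^1024=471, 193^2048=37, 193^4096=588, 193^8192=542, 193^16384=108, 193^32768=730, 193^65536=258, 193^131072=179, 193^262144=20; 193^286573 = 193^1 * 193^4 * 193^8 * 193^32 * 193^64 * 193^256 * 193^512 * 193^1024 * 193^2048 * 193^4096 * 193^16384 * 193^262144 = 425 (mod 781); answer 425
Part II: A1 = 425; c = -23; 7*(-23)^2 - 6*(-23)^1 - 1 = (3703) + (138) + (-1) = 3840; answer 3840
Part III: A2 = 3840; w = 11; f(2) = -1*(-49) + 3*(11) = 82; iterating: f(2)=82, f(3)=-229, f(4)=475, f(5)=-1162, f(6)=2587, f(7)=-6073, f(8)=13834, f(9)=-32053, f(10)=73555, f(11)=-169714, f(12)=390379, f(13)=-899521, f(14)=2070658, f(15)=-4769221, f(16)=10981195, f(17)=-25288858, f(18)=58232443; answer 58232443

58232443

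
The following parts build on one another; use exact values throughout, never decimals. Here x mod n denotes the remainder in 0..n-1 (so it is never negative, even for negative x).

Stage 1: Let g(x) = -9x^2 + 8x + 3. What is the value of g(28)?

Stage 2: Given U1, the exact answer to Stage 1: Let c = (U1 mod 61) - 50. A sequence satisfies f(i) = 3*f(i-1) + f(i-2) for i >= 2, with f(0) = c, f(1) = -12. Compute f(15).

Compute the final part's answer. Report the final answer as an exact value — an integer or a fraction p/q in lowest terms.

-441591021

Stage 1: -9*(28)^2 + 8*(28)^1 + 3 = (-7056) + (224) + (3) = -6829; answer -6829
Stage 2: U1 = -6829; c = -47; f(2) = 3*(-12) + 1*(-47) = -83; iterating: f(2)=-83, f(3)=-261, f(4)=-866, f(5)=-2859, f(6)=-9443, f(7)=-31188, f(8)=-103007, f(9)=-340209, f(10)=-1123634, f(11)=-3711111, f(12)=-12256967, f(13)=-40482012, f(14)=-133703003, f(15)=-441591021; answer -441591021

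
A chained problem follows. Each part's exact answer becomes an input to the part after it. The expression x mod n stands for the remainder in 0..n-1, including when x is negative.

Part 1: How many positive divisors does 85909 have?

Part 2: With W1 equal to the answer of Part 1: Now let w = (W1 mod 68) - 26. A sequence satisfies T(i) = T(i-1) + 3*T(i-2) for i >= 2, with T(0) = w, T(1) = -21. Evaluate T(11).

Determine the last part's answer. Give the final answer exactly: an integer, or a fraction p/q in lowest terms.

Part 1: 85909 is prime, so its only divisors are 1 and 85909; count = 2; answer 2
Part 2: W1 = 2; w = -24; T(2) = 1*(-21) + 3*(-24) = -93; iterating: T(2)=-93, T(3)=-156, T(4)=-435, T(5)=-903, T(6)=-2208, T(7)=-4917, T(8)=-11541, T(9)=-26292, T(10)=-60915, T(11)=-139791; answer -139791

-139791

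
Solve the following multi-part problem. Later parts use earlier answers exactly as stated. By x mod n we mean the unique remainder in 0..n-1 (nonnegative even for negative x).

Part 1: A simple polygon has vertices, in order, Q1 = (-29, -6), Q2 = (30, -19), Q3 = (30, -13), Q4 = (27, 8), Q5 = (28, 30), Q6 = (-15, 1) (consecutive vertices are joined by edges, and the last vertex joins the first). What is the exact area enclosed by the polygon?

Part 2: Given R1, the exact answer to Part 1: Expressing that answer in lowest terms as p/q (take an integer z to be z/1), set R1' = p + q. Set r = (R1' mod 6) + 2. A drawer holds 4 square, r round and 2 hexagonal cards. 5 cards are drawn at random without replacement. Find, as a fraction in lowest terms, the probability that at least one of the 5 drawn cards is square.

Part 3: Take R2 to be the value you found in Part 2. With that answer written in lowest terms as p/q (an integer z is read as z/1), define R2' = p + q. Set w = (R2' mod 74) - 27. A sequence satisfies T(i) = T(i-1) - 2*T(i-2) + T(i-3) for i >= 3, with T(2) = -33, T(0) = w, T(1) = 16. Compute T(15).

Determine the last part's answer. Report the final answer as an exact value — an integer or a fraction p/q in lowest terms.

-552

Part 1: cross terms: (-29*-19 - 30*-6)=731, (30*-13 - 30*-19)=180, (30*8 - 27*-13)=591, (27*30 - 28*8)=586, (28*1 - -15*30)=478, (-15*-6 - -29*1)=119; twice the area = |2685| = 2685; area = 2685/2; answer 2685/2
Part 2: R1 = 2685/2; threaded value p + q = 2687; r = 7; total draws C(13,5) = 1287; complement C(9,5) = 126; favorable 1287 - 126 = 1161; P = 129/143; answer 129/143
Part 3: R2 = 129/143; threaded value p + q = 272; w = 23; T(3) = 1*(-33) - 2*(16) + 1*(23) = -42; iterating: T(3)=-42, T(4)=40, T(5)=91, T(6)=-31, T(7)=-173, T(8)=-20, T(9)=295, T(10)=162, T(11)=-448, T(12)=-477, T(13)=581, T(14)=1087, T(15)=-552; answer -552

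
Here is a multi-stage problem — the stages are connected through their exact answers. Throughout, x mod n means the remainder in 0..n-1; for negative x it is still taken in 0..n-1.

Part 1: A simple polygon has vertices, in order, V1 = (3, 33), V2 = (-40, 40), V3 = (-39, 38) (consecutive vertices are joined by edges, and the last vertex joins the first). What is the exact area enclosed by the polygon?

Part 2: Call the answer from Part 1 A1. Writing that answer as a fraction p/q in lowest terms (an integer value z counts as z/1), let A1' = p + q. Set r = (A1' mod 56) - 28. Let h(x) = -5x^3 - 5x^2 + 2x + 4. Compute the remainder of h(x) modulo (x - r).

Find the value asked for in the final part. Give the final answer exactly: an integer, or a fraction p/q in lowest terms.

Part 1: cross terms: (3*40 - -40*33)=1440, (-40*38 - -39*40)=40, (-39*33 - 3*38)=-1401; twice the area = |79| = 79; area = 79/2; answer 79/2
Part 2: A1 = 79/2; threaded value p + q = 81; r = -3; remainder = value at the root: -5*(-3)^3 - 5*(-3)^2 + 2*(-3)^1 + 4 = (135) + (-45) + (-6) + (4) = 88; answer 88

88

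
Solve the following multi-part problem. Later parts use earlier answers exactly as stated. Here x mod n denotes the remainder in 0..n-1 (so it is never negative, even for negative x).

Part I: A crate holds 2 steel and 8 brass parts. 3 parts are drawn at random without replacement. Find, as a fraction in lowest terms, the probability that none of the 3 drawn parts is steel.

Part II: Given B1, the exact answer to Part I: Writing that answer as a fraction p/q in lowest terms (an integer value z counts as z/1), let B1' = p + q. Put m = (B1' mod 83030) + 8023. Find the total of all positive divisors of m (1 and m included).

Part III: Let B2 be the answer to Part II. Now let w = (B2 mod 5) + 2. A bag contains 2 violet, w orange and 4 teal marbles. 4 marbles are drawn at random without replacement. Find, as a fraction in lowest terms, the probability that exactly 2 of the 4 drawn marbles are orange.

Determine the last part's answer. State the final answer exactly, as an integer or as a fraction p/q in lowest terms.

Part I: total draws C(10,3) = 120; favorable C(8,3) = 56; P = 7/15; answer 7/15
Part II: B1 = 7/15; threaded value p + q = 22; m = 8045; 8045 = 5 * 1609; sigma = (1 + 5) * (1 + 1609) = 6 * 1610 = 9660; answer 9660
Part III: B2 = 9660; w = 2; total draws C(8,4) = 70; favorable C(2,2)*C(6,2) = 15; P = 3/14; answer 3/14

3/14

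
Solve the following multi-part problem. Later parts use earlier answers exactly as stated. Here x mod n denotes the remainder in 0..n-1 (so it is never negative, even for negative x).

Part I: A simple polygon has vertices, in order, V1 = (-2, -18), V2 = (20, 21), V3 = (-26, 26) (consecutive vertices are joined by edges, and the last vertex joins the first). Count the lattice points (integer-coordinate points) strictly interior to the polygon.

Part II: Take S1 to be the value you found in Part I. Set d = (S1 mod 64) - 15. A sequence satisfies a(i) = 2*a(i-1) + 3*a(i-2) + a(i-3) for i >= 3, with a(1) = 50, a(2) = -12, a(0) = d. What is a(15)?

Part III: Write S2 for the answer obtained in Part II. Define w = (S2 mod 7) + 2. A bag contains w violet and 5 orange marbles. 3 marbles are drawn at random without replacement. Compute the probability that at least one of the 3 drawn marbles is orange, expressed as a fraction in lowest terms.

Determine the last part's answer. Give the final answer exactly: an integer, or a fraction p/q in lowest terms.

Part I: cross terms: (-2*21 - 20*-18)=318, (20*26 - -26*21)=1066, (-26*-18 - -2*26)=520; twice the area = |1904| = 1904; area = 952; boundary points = 1 + 1 + 4 = 6; strictly interior points = area - boundary/2 + 1 = 950; answer 950
Part II: S1 = 950; d = 39; a(3) = 2*(-12) + 3*(50) + 1*(39) = 165; iterating: a(3)=165, a(4)=344, a(5)=1171, a(6)=3539, a(7)=10935, a(8)=33658, a(9)=103660, a(10)=319229, a(11)=983096, a(12)=3027539, a(13)=9323595, a(14)=28712903, a(15)=88424130; answer 88424130
Part III: S2 = 88424130; w = 6; total draws C(11,3) = 165; complement C(6,3) = 20; favorable 165 - 20 = 145; P = 29/33; answer 29/33

29/33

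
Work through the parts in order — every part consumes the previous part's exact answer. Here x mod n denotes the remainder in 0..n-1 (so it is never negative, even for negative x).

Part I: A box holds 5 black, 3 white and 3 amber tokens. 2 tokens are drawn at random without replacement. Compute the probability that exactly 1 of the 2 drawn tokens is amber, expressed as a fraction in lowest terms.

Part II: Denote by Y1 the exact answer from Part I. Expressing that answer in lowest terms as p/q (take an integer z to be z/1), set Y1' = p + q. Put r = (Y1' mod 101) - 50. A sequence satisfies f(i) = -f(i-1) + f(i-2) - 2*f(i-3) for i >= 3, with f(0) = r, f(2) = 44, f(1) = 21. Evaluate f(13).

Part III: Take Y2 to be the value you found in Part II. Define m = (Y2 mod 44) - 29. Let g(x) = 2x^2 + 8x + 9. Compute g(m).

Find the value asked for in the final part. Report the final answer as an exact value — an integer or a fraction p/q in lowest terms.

Part I: total draws C(11,2) = 55; favorable C(3,1)*C(8,1) = 24; P = 24/55; answer 24/55
Part II: Y1 = 24/55; threaded value p + q = 79; r = 29; f(3) = -1*(44) + 1*(21) - 2*(29) = -81; iterating: f(3)=-81, f(4)=83, f(5)=-252, f(6)=497, f(7)=-915, f(8)=1916, f(9)=-3825, f(10)=7571, f(11)=-15228, f(12)=30449, f(13)=-60819; answer -60819
Part III: Y2 = -60819; m = 4; 2*(4)^2 + 8*(4)^1 + 9 = (32) + (32) + (9) = 73; answer 73

73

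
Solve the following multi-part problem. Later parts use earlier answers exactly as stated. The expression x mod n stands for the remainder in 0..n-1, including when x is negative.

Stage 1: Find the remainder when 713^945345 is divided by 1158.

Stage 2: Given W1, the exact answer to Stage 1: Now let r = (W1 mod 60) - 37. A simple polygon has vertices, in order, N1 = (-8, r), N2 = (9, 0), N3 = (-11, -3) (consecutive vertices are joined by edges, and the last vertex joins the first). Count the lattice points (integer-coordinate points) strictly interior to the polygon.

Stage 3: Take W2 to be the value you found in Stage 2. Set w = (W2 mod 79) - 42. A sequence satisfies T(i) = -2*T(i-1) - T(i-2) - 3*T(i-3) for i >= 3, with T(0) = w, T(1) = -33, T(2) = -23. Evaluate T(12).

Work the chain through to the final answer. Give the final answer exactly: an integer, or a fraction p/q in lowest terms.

-46171

Stage 1: squarings mod 1158: 713^1=713, 713^2=7, 713^4=49, 713^8=85, 713^16=277, 713^32=301, 713^64=277, 713^128=301, 713^256=277, 713^512=301, 713^1024=277, 713^2048=301, 713^4096=277, 713^8192=301, 713^16384=277, 713^32768=301, 713^65536=277, 713^131072=301, 713^262144=277, 713^524288=301; 713^945345 = 713^1 * 713^64 * 713^128 * 713^1024 * 713^2048 * 713^8192 * 713^16384 * 713^131072 * 713^262144 * 713^524288 = 383 (mod 1158); answer 383
Stage 2: W1 = 383; r = -14; cross terms: (-8*0 - 9*-14)=126, (9*-3 - -11*0)=-27, (-11*-14 - -8*-3)=130; twice the area = |229| = 229; area = 229/2; boundary points = 1 + 1 + 1 = 3; strictly interior points = area - boundary/2 + 1 = 114; answer 114
Stage 3: W2 = 114; w = -7; T(3) = -2*(-23) - 1*(-33) - 3*(-7) = 100; iterating: T(3)=100, T(4)=-78, T(5)=125, T(6)=-472, T(7)=1053, T(8)=-2009, T(9)=4381, T(10)=-9912, T(11)=21470, T(12)=-46171; answer -46171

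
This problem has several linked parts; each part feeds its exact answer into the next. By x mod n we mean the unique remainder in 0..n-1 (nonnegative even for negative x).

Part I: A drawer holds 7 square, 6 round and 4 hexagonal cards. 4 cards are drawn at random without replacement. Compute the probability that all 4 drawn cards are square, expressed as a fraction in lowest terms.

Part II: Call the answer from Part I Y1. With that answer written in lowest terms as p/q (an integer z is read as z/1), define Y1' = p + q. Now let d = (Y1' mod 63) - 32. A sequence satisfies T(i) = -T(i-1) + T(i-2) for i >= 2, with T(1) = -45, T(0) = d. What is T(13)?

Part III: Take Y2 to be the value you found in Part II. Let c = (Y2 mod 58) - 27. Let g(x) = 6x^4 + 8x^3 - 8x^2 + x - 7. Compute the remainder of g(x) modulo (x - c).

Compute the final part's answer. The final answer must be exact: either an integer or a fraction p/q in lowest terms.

673931

Part I: total draws C(17,4) = 2380; favorable C(7,4) = 35; P = 1/68; answer 1/68
Part II: Y1 = 1/68; threaded value p + q = 69; d = -26; T(2) = -1*(-45) + 1*(-26) = 19; iterating: T(2)=19, T(3)=-64, T(4)=83, T(5)=-147, T(6)=230, T(7)=-377, T(8)=607, T(9)=-984, T(10)=1591, T(11)=-2575, T(12)=4166, T(13)=-6741; answer -6741
Part III: Y2 = -6741; c = 18; remainder = value at the root: 6*(18)^4 + 8*(18)^3 - 8*(18)^2 + 1*(18)^1 - 7 = (629856) + (46656) + (-2592) + (18) + (-7) = 673931; answer 673931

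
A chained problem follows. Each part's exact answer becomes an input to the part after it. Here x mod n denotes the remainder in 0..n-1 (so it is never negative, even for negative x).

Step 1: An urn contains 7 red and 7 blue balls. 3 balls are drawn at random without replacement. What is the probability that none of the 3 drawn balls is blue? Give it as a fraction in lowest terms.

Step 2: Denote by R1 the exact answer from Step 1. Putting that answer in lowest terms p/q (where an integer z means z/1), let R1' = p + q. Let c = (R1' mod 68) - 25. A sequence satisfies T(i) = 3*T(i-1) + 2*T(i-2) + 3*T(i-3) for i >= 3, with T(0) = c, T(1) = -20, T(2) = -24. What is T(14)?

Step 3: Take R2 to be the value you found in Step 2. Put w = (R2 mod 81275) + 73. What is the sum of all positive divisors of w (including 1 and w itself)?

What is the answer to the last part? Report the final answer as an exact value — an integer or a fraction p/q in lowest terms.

Step 1: total draws C(14,3) = 364; favorable C(7,3) = 35; P = 5/52; answer 5/52
Step 2: R1 = 5/52; threaded value p + q = 57; c = 32; T(3) = 3*(-24) + 2*(-20) + 3*(32) = -16; iterating: T(3)=-16, T(4)=-156, T(5)=-572, T(6)=-2076, T(7)=-7840, T(8)=-29388, T(9)=-110072, T(10)=-412512, T(11)=-1545844, T(12)=-5792772, T(13)=-21707540, T(14)=-81345696; answer -81345696
Step 3: R2 = -81345696; w = 10652; 10652 = 2^2 * 2663; sigma = (1 + 2 + 4) * (1 + 2663) = 7 * 2664 = 18648; answer 18648

18648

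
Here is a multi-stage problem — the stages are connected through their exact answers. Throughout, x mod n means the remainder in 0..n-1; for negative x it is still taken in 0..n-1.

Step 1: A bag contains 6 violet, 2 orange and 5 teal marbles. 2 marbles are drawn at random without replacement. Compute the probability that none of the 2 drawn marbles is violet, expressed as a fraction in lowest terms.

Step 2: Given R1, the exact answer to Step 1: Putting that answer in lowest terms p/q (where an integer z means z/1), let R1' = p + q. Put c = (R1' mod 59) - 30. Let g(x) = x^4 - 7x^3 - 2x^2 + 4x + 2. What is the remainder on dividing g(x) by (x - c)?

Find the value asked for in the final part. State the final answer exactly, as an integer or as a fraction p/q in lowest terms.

Step 1: total draws C(13,2) = 78; favorable C(7,2) = 21; P = 7/26; answer 7/26
Step 2: R1 = 7/26; threaded value p + q = 33; c = 3; remainder = value at the root: 1*(3)^4 - 7*(3)^3 - 2*(3)^2 + 4*(3)^1 + 2 = (81) + (-189) + (-18) + (12) + (2) = -112; answer -112

-112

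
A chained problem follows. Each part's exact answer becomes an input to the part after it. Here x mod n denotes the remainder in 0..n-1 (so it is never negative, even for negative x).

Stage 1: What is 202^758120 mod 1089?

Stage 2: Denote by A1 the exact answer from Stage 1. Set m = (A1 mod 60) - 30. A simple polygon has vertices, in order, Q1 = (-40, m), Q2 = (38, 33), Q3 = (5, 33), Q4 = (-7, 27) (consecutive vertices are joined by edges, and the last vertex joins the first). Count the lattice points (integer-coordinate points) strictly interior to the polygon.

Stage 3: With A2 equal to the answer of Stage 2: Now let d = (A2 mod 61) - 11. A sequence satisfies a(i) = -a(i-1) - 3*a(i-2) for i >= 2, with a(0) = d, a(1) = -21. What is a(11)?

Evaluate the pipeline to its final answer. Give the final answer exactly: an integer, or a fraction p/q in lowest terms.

-5685

Stage 1: squarings mod 1089: 202^1=202, 202^2=511, 202^4=850, 202^8=493, 202^16=202, 202^32=511, 202^64=850, 202^128=493, 202^256=202, 202^512=511, 202^1024=850, 202^2048=493, 202^4096=202, 202^8192=511, 202^16384=850, 202^32768=493, 202^65536=202, 202^131072=511, 202^262144=850, 202^524288=493; 202^758120 = 202^8 * 202^32 * 202^64 * 202^256 * 202^4096 * 202^32768 * 202^65536 * 202^131072 * 202^524288 = 727 (mod 1089); answer 727
Stage 2: A1 = 727; m = -23; cross terms: (-40*33 - 38*-23)=-446, (38*33 - 5*33)=1089, (5*27 - -7*33)=366, (-7*-23 - -40*27)=1241; twice the area = |2250| = 2250; area = 1125; boundary points = 2 + 33 + 6 + 1 = 42; strictly interior points = area - boundary/2 + 1 = 1105; answer 1105
Stage 3: A2 = 1105; d = -4; a(2) = -1*(-21) - 3*(-4) = 33; iterating: a(2)=33, a(3)=30, a(4)=-129, a(5)=39, a(6)=348, a(7)=-465, a(8)=-579, a(9)=1974, a(10)=-237, a(11)=-5685; answer -5685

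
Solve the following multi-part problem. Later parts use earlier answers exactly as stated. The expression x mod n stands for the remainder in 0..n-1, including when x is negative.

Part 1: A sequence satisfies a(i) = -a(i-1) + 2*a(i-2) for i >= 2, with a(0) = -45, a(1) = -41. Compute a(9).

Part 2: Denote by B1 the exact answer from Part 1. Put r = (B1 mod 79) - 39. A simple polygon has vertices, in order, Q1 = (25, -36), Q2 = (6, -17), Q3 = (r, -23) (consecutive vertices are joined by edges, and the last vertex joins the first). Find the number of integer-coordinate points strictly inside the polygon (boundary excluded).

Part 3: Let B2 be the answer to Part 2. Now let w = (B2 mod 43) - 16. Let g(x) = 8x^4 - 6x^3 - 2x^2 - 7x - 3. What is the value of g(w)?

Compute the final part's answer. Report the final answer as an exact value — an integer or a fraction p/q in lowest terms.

4162

Part 1: a(2) = -1*(-41) + 2*(-45) = -49; iterating: a(2)=-49, a(3)=-33, a(4)=-65, a(5)=-1, a(6)=-129, a(7)=127, a(8)=-385, a(9)=639; answer 639
Part 2: B1 = 639; r = -32; cross terms: (25*-17 - 6*-36)=-209, (6*-23 - -32*-17)=-682, (-32*-36 - 25*-23)=1727; twice the area = |836| = 836; area = 418; boundary points = 19 + 2 + 1 = 22; strictly interior points = area - boundary/2 + 1 = 408; answer 408
Part 3: B2 = 408; w = 5; 8*(5)^4 - 6*(5)^3 - 2*(5)^2 - 7*(5)^1 - 3 = (5000) + (-750) + (-50) + (-35) + (-3) = 4162; answer 4162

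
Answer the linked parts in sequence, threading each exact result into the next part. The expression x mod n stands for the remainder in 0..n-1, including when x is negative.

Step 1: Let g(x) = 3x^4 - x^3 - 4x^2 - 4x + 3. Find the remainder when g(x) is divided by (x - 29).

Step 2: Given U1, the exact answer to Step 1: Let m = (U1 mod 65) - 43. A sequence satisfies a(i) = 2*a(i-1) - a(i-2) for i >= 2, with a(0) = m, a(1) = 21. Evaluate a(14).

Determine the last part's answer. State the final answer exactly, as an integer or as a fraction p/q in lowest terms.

Step 1: remainder = value at the root: 3*(29)^4 - 1*(29)^3 - 4*(29)^2 - 4*(29)^1 + 3 = (2121843) + (-24389) + (-3364) + (-116) + (3) = 2093977; answer 2093977
Step 2: U1 = 2093977; m = -41; a(2) = 2*(21) - 1*(-41) = 83; iterating: a(2)=83, a(3)=145, a(4)=207, a(5)=269, a(6)=331, a(7)=393, a(8)=455, a(9)=517, a(10)=579, a(11)=641, a(12)=703, a(13)=765, a(14)=827; answer 827

827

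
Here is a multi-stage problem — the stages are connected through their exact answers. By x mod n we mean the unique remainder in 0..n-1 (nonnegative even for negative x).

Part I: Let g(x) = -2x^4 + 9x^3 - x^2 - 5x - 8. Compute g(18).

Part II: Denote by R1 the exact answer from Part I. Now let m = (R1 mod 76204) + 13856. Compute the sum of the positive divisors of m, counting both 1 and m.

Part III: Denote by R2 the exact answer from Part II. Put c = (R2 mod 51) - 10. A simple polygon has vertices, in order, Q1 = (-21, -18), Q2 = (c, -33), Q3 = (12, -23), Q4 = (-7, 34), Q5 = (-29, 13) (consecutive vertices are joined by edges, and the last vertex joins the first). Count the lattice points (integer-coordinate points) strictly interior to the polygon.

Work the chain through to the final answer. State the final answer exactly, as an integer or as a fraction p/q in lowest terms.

1458

Part I: -2*(18)^4 + 9*(18)^3 - 1*(18)^2 - 5*(18)^1 - 8 = (-209952) + (52488) + (-324) + (-90) + (-8) = -157886; answer -157886
Part II: R1 = -157886; m = 84582; 84582 = 2 * 3^2 * 37 * 127; sigma = (1 + 2) * (1 + 3 + 9) * (1 + 37) * (1 + 127) = 3 * 13 * 38 * 128 = 189696; answer 189696
Part III: R2 = 189696; c = 17; cross terms: (-21*-33 - 17*-18)=999, (17*-23 - 12*-33)=5, (12*34 - -7*-23)=247, (-7*13 - -29*34)=895, (-29*-18 - -21*13)=795; twice the area = |2941| = 2941; area = 2941/2; boundary points = 1 + 5 + 19 + 1 + 1 = 27; strictly interior points = area - boundary/2 + 1 = 1458; answer 1458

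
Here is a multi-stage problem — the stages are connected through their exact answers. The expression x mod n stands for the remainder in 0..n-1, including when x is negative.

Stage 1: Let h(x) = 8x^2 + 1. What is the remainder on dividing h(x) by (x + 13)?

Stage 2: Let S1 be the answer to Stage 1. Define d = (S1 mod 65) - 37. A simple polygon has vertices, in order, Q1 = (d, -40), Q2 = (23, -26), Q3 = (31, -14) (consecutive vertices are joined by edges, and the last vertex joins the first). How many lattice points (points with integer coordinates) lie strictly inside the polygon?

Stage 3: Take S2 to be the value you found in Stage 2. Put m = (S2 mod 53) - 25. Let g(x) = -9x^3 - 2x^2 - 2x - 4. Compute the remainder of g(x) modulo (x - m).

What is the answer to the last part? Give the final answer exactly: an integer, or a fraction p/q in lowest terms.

Stage 1: remainder = value at the root: 8*(-13)^2 + 1 = (1352) + (1) = 1353; answer 1353
Stage 2: S1 = 1353; d = 16; cross terms: (16*-26 - 23*-40)=504, (23*-14 - 31*-26)=484, (31*-40 - 16*-14)=-1016; twice the area = |-28| = 28; area = 14; boundary points = 7 + 4 + 1 = 12; strictly interior points = area - boundary/2 + 1 = 9; answer 9
Stage 3: S2 = 9; m = -16; remainder = value at the root: -9*(-16)^3 - 2*(-16)^2 - 2*(-16)^1 - 4 = (36864) + (-512) + (32) + (-4) = 36380; answer 36380

36380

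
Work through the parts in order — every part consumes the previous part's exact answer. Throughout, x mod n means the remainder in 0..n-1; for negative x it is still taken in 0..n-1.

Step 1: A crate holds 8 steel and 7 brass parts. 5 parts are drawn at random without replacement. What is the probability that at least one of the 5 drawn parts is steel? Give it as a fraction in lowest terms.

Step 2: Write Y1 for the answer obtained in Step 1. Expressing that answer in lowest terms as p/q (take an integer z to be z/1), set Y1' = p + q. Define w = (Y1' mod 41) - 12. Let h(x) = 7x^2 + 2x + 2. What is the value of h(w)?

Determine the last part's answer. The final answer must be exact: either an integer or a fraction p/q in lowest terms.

Step 1: total draws C(15,5) = 3003; complement C(7,5) = 21; favorable 3003 - 21 = 2982; P = 142/143; answer 142/143
Step 2: Y1 = 142/143; threaded value p + q = 285; w = 27; 7*(27)^2 + 2*(27)^1 + 2 = (5103) + (54) + (2) = 5159; answer 5159

5159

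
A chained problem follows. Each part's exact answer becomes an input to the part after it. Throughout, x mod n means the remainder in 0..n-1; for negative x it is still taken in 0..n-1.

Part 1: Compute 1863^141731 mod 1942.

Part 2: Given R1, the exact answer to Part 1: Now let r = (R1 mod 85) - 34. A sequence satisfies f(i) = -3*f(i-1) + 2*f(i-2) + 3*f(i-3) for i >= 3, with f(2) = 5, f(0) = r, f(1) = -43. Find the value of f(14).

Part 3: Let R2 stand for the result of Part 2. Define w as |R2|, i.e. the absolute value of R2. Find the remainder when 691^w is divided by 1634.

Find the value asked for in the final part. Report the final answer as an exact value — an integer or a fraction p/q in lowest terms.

Part 1: squarings mod 1942: 1863^1=1863, 1863^2=415, 1863^4=1329, 1863^8=963, 1863^16=1035, 1863^32=1183, 1863^64=1249, 1863^128=575, 1863^256=485, 1863^512=243, 1863^1024=789, 1863^2048=1081, 1863^4096=1419, 1863^8192=1649, 1863^16384=401, 1863^32768=1557, 1863^65536=633, 1863^131072=637; 1863^141731 = 1863^1 * 1863^2 * 1863^32 * 1863^128 * 1863^256 * 1863^2048 * 1863^8192 * 1863^131072 = 915 (mod 1942); answer 915
Part 2: R1 = 915; r = 31; f(3) = -3*(5) + 2*(-43) + 3*(31) = -8; iterating: f(3)=-8, f(4)=-95, f(5)=284, f(6)=-1066, f(7)=3481, f(8)=-11723, f(9)=38933, f(10)=-129802, f(11)=432103, f(12)=-1439114, f(13)=4792142, f(14)=-15958345; answer -15958345
Part 3: R2 = -15958345; w = 15958345; squarings mod 1634: 691^1=691, 691^2=353, 691^4=425, 691^8=885, 691^16=539, 691^32=1303, 691^64=83, 691^128=353, 691^256=425, 691^512=885, 691^1024=539, 691^2048=1303, 691^4096=83, 691^8192=353, 691^16384=425, 691^32768=885, 691^65536=539, 691^131072=1303, 691^262144=83, 691^524288=353, 691^1048576=425, 691^2097152=885, 691^4194304=539, 691^8388608=1303; 691^15958345 = 691^1 * 691^8 * 691^64 * 691^256 * 691^32768 * 691^65536 * 691^131072 * 691^1048576 * 691^2097152 * 691^4194304 * 691^8388608 = 349 (mod 1634); answer 349

349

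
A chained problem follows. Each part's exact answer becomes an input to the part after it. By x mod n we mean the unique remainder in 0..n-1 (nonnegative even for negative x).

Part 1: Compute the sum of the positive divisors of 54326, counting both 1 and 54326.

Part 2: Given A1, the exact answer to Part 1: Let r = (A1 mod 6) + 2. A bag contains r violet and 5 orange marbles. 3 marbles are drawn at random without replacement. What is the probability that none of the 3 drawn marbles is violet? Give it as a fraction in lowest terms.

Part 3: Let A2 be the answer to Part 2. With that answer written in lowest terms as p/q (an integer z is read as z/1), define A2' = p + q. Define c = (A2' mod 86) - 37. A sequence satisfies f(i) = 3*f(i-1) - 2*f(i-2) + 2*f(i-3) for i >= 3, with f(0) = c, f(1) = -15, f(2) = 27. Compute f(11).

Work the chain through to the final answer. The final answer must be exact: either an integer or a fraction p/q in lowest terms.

52723

Part 1: 54326 = 2 * 23 * 1181; sigma = (1 + 2) * (1 + 23) * (1 + 1181) = 3 * 24 * 1182 = 85104; answer 85104
Part 2: A1 = 85104; r = 2; total draws C(7,3) = 35; favorable C(5,3) = 10; P = 2/7; answer 2/7
Part 3: A2 = 2/7; threaded value p + q = 9; c = -28; f(3) = 3*(27) - 2*(-15) + 2*(-28) = 55; iterating: f(3)=55, f(4)=81, f(5)=187, f(6)=509, f(7)=1315, f(8)=3301, f(9)=8291, f(10)=20901, f(11)=52723; answer 52723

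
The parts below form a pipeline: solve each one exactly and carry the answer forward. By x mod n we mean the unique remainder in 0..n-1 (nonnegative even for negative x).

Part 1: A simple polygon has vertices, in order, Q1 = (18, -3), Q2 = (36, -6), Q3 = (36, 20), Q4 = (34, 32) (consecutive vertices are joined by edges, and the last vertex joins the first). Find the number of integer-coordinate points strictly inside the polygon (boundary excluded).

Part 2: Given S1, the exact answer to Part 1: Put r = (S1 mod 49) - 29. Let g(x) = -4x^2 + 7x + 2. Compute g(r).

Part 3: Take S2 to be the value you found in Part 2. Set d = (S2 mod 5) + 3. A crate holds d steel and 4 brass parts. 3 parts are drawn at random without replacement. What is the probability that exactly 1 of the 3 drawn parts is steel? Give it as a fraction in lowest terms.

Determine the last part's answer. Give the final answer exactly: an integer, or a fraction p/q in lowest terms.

Part 1: cross terms: (18*-6 - 36*-3)=0, (36*20 - 36*-6)=936, (36*32 - 34*20)=472, (34*-3 - 18*32)=-678; twice the area = |730| = 730; area = 365; boundary points = 3 + 26 + 2 + 1 = 32; strictly interior points = area - boundary/2 + 1 = 350; answer 350
Part 2: S1 = 350; r = -22; -4*(-22)^2 + 7*(-22)^1 + 2 = (-1936) + (-154) + (2) = -2088; answer -2088
Part 3: S2 = -2088; d = 5; total draws C(9,3) = 84; favorable C(5,1)*C(4,2) = 30; P = 5/14; answer 5/14

5/14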